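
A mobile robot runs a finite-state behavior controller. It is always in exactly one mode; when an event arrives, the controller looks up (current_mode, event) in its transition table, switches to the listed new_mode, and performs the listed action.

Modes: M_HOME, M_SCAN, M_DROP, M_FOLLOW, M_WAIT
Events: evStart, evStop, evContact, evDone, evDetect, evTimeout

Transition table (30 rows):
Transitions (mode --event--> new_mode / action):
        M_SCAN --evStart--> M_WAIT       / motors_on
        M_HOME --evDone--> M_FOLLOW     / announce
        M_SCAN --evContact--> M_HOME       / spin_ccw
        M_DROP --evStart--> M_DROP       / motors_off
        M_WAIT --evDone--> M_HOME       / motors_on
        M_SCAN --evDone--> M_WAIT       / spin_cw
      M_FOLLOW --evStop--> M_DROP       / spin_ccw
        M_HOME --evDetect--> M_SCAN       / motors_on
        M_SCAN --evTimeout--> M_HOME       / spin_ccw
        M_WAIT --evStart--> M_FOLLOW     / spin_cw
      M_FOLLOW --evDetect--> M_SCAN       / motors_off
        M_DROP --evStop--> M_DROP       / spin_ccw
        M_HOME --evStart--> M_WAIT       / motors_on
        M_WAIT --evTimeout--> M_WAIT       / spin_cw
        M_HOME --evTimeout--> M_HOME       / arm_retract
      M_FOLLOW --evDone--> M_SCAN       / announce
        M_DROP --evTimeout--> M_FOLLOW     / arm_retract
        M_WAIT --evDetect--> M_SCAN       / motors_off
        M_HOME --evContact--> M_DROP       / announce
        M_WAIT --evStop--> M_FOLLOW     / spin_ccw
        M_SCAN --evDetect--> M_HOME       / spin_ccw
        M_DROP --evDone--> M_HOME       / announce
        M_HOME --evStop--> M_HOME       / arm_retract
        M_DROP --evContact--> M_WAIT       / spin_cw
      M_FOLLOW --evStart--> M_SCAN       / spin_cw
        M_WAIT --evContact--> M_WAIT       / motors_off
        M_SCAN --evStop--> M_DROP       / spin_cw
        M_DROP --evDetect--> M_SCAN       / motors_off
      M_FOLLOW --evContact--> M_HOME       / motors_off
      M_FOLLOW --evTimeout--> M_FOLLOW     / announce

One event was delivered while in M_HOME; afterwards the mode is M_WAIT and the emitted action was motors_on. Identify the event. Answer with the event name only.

try evStart: (M_HOME, evStart) → (M_WAIT, motors_on)  ← matches
try evStop: (M_HOME, evStop) → (M_HOME, arm_retract)
try evContact: (M_HOME, evContact) → (M_DROP, announce)
try evDone: (M_HOME, evDone) → (M_FOLLOW, announce)
try evDetect: (M_HOME, evDetect) → (M_SCAN, motors_on)
try evTimeout: (M_HOME, evTimeout) → (M_HOME, arm_retract)

evStart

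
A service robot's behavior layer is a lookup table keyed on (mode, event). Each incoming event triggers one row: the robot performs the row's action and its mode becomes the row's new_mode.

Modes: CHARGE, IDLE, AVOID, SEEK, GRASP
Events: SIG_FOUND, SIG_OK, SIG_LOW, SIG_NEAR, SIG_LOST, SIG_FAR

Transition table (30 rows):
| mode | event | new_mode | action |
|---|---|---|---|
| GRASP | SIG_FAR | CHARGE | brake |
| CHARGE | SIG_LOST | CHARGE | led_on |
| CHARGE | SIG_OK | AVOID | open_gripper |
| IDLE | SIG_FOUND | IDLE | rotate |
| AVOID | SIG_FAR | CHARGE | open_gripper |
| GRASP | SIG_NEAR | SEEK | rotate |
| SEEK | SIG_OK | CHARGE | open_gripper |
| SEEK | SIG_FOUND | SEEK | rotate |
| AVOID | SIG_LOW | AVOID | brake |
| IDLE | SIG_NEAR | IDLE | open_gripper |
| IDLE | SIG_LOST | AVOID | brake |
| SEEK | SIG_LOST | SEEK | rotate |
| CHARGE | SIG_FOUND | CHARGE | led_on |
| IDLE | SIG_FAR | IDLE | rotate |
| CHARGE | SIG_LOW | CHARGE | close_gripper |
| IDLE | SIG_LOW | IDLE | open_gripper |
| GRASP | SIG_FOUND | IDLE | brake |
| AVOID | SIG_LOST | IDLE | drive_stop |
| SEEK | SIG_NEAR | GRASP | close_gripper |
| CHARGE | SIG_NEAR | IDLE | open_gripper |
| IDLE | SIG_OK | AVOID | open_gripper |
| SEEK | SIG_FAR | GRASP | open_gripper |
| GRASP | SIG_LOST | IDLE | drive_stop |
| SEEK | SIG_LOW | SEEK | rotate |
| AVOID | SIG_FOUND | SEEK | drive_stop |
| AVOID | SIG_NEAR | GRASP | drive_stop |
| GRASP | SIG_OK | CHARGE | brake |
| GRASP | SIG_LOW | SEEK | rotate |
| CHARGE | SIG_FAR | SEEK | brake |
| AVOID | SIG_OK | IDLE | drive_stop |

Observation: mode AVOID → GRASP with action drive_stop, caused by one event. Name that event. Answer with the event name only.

SIG_NEAR

try SIG_FOUND: (AVOID, SIG_FOUND) → (SEEK, drive_stop)
try SIG_OK: (AVOID, SIG_OK) → (IDLE, drive_stop)
try SIG_LOW: (AVOID, SIG_LOW) → (AVOID, brake)
try SIG_NEAR: (AVOID, SIG_NEAR) → (GRASP, drive_stop)  ← matches
try SIG_LOST: (AVOID, SIG_LOST) → (IDLE, drive_stop)
try SIG_FAR: (AVOID, SIG_FAR) → (CHARGE, open_gripper)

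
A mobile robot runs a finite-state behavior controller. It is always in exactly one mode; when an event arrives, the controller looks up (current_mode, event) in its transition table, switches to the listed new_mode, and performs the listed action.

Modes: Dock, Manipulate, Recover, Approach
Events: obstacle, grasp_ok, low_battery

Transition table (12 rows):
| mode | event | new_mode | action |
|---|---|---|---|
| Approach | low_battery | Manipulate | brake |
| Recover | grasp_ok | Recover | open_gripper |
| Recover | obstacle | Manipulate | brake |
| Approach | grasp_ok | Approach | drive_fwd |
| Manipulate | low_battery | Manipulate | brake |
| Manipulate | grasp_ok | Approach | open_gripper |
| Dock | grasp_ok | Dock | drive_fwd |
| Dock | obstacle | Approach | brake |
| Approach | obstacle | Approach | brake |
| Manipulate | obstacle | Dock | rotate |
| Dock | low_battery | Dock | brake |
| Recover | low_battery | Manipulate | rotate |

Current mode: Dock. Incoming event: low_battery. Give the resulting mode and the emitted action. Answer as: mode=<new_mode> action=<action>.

mode=Dock action=brake

current mode = Dock; filter table to that mode:
  (Dock, grasp_ok) → (Dock, drive_fwd)
  (Dock, obstacle) → (Approach, brake)
  (Dock, low_battery) → (Dock, brake)  ← event matches
event = low_battery selects (Dock, brake)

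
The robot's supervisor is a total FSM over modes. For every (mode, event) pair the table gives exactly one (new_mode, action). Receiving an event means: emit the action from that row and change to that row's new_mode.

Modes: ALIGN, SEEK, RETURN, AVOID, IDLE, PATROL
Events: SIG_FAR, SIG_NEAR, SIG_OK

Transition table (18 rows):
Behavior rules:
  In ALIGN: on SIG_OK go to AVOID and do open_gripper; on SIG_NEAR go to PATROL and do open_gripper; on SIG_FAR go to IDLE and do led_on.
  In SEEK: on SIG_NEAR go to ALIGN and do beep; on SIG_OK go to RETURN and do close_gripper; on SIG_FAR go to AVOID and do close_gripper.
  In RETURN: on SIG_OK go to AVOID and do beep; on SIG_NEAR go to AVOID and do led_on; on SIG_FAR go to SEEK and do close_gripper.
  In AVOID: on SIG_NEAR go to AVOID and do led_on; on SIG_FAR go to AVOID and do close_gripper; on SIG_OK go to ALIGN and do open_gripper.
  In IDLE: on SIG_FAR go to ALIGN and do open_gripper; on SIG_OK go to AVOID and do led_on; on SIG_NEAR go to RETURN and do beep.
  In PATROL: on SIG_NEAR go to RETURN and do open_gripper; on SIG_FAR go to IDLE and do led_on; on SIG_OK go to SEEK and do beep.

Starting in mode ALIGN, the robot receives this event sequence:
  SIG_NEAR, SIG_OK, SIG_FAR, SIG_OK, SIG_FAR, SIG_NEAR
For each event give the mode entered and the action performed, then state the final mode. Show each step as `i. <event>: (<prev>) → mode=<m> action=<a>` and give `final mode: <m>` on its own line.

1. SIG_NEAR: (ALIGN) → mode=PATROL action=open_gripper
2. SIG_OK: (PATROL) → mode=SEEK action=beep
3. SIG_FAR: (SEEK) → mode=AVOID action=close_gripper
4. SIG_OK: (AVOID) → mode=ALIGN action=open_gripper
5. SIG_FAR: (ALIGN) → mode=IDLE action=led_on
6. SIG_NEAR: (IDLE) → mode=RETURN action=beep

final mode: RETURN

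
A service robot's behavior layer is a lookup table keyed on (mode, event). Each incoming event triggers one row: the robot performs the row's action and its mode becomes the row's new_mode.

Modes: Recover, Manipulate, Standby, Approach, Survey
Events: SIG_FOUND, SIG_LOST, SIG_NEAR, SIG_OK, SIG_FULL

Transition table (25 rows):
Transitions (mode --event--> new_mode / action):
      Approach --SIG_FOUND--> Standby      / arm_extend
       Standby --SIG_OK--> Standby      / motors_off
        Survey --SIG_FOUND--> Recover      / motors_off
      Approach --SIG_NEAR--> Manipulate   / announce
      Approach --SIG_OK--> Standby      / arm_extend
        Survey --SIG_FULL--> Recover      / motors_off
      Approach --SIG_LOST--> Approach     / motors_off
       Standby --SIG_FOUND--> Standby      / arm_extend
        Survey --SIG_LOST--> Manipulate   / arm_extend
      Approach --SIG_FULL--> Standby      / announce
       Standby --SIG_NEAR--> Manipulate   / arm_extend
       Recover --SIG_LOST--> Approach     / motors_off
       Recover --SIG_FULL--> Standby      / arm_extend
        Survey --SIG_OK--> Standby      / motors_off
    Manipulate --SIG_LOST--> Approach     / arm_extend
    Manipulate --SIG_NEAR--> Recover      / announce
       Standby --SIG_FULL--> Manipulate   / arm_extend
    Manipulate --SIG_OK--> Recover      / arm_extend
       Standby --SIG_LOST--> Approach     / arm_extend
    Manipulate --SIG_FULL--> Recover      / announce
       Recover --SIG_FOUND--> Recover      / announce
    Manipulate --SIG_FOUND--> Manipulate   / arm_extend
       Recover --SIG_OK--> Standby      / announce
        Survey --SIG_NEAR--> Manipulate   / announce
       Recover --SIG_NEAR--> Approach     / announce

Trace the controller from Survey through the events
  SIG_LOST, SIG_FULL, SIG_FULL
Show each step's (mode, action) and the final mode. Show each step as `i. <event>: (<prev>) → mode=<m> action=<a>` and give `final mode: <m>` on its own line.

final mode: Standby

1. SIG_LOST: (Survey) → mode=Manipulate action=arm_extend
2. SIG_FULL: (Manipulate) → mode=Recover action=announce
3. SIG_FULL: (Recover) → mode=Standby action=arm_extend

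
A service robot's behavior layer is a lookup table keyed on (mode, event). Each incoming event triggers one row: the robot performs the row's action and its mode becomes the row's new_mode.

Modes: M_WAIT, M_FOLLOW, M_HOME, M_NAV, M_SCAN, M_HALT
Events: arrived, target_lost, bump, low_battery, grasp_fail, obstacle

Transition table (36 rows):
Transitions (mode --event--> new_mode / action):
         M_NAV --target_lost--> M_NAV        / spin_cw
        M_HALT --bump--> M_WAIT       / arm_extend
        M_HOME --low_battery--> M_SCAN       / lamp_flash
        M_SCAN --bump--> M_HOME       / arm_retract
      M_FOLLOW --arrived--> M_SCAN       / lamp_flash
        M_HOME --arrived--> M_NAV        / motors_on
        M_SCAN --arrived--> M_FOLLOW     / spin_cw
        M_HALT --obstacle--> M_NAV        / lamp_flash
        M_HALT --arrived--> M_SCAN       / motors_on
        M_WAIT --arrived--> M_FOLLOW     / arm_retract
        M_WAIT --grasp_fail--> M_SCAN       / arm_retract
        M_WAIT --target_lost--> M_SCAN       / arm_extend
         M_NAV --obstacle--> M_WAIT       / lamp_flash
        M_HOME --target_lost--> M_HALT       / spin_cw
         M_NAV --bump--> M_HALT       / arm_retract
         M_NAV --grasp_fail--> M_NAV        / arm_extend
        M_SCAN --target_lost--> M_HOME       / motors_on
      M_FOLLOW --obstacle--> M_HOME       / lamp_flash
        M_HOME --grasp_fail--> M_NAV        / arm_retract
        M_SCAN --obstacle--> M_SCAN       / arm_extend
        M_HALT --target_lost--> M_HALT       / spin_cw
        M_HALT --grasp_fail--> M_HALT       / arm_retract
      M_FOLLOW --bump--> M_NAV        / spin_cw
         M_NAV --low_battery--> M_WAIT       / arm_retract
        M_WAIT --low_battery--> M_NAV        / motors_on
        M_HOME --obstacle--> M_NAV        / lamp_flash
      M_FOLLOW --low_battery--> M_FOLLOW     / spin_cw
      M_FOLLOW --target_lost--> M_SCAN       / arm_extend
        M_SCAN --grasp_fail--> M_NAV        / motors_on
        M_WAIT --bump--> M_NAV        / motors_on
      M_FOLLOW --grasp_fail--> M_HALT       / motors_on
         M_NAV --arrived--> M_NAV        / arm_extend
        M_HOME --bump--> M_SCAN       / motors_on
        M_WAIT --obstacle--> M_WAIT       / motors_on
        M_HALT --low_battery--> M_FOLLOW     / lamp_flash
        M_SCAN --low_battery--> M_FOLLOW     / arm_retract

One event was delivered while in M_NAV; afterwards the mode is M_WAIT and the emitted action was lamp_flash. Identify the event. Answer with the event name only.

try arrived: (M_NAV, arrived) → (M_NAV, arm_extend)
try target_lost: (M_NAV, target_lost) → (M_NAV, spin_cw)
try bump: (M_NAV, bump) → (M_HALT, arm_retract)
try low_battery: (M_NAV, low_battery) → (M_WAIT, arm_retract)
try grasp_fail: (M_NAV, grasp_fail) → (M_NAV, arm_extend)
try obstacle: (M_NAV, obstacle) → (M_WAIT, lamp_flash)  ← matches

obstacle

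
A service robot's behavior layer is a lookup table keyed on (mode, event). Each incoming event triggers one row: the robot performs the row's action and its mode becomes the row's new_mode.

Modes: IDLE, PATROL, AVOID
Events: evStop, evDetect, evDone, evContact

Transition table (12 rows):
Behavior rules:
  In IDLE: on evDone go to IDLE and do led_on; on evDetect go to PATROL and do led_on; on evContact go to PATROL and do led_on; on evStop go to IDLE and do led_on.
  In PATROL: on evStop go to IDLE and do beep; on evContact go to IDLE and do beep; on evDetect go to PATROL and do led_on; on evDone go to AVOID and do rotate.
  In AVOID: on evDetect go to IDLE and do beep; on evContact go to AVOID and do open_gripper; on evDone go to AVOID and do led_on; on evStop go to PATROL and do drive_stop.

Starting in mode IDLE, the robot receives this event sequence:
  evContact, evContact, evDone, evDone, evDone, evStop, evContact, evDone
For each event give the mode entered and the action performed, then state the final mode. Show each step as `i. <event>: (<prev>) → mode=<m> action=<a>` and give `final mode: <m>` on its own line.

final mode: AVOID

1. evContact: (IDLE) → mode=PATROL action=led_on
2. evContact: (PATROL) → mode=IDLE action=beep
3. evDone: (IDLE) → mode=IDLE action=led_on
4. evDone: (IDLE) → mode=IDLE action=led_on
5. evDone: (IDLE) → mode=IDLE action=led_on
6. evStop: (IDLE) → mode=IDLE action=led_on
7. evContact: (IDLE) → mode=PATROL action=led_on
8. evDone: (PATROL) → mode=AVOID action=rotate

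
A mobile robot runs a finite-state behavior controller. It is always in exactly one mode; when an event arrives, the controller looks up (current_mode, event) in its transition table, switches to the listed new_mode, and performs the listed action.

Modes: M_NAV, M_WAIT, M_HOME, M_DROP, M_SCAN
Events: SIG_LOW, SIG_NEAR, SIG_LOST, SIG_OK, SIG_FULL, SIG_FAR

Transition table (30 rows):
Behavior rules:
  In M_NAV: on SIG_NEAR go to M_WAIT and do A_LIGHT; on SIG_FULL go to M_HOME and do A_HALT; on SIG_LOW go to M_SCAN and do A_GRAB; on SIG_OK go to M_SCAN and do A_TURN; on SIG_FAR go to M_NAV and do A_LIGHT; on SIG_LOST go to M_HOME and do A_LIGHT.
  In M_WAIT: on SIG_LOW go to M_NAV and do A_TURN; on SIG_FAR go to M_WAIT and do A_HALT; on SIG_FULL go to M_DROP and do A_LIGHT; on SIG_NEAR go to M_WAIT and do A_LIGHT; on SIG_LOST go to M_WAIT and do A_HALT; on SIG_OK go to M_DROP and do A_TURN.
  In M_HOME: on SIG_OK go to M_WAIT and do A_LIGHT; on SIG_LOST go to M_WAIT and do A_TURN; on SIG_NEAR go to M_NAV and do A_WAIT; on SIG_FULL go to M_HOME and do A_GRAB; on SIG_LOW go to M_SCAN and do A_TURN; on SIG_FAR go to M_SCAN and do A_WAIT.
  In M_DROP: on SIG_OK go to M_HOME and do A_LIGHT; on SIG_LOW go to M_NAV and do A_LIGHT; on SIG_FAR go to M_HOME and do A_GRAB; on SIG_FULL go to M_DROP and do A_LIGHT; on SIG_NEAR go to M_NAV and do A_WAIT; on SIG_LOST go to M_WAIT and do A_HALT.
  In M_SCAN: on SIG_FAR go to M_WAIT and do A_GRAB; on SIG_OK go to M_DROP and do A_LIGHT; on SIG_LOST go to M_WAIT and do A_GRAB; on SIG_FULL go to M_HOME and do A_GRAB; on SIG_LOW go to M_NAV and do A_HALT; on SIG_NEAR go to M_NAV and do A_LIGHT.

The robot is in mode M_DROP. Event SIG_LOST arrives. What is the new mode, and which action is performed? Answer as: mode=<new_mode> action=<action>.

current mode = M_DROP; filter table to that mode:
  (M_DROP, SIG_OK) → (M_HOME, A_LIGHT)
  (M_DROP, SIG_LOW) → (M_NAV, A_LIGHT)
  (M_DROP, SIG_FAR) → (M_HOME, A_GRAB)
  (M_DROP, SIG_FULL) → (M_DROP, A_LIGHT)
  (M_DROP, SIG_NEAR) → (M_NAV, A_WAIT)
  (M_DROP, SIG_LOST) → (M_WAIT, A_HALT)  ← event matches
event = SIG_LOST selects (M_WAIT, A_HALT)

mode=M_WAIT action=A_HALT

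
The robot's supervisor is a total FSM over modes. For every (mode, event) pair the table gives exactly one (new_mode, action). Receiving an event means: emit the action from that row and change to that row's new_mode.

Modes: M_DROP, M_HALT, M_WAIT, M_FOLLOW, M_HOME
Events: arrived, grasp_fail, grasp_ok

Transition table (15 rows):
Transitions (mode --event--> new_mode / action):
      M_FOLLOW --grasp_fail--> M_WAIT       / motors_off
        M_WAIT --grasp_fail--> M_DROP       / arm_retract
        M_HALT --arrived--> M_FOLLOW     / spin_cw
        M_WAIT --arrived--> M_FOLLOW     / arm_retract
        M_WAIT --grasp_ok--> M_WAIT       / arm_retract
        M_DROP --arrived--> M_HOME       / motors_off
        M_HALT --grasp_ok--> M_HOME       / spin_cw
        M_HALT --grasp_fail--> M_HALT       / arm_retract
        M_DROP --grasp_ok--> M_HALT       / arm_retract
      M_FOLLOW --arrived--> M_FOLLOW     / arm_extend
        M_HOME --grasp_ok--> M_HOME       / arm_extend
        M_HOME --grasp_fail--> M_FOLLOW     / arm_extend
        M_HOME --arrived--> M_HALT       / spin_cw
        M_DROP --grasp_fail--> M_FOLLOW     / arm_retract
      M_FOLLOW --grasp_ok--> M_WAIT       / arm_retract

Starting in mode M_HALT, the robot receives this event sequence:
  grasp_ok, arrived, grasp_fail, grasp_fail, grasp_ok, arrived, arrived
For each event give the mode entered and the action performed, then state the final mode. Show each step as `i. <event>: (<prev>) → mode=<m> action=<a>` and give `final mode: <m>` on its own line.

1. grasp_ok: (M_HALT) → mode=M_HOME action=spin_cw
2. arrived: (M_HOME) → mode=M_HALT action=spin_cw
3. grasp_fail: (M_HALT) → mode=M_HALT action=arm_retract
4. grasp_fail: (M_HALT) → mode=M_HALT action=arm_retract
5. grasp_ok: (M_HALT) → mode=M_HOME action=spin_cw
6. arrived: (M_HOME) → mode=M_HALT action=spin_cw
7. arrived: (M_HALT) → mode=M_FOLLOW action=spin_cw

final mode: M_FOLLOW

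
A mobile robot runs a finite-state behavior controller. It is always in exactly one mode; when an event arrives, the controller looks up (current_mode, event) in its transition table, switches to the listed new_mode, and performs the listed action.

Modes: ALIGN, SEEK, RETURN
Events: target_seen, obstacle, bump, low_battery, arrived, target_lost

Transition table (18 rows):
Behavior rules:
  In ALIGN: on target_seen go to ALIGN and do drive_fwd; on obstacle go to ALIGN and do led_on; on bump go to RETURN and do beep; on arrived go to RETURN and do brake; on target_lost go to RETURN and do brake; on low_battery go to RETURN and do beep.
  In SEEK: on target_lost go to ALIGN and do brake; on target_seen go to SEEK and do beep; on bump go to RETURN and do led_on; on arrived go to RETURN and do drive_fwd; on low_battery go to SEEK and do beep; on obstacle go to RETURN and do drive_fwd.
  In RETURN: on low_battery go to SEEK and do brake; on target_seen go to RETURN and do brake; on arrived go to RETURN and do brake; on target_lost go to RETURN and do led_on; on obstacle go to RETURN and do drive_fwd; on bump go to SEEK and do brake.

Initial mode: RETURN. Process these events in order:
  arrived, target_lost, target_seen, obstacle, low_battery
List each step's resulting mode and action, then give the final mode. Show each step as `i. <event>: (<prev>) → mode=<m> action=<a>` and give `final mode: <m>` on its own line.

1. arrived: (RETURN) → mode=RETURN action=brake
2. target_lost: (RETURN) → mode=RETURN action=led_on
3. target_seen: (RETURN) → mode=RETURN action=brake
4. obstacle: (RETURN) → mode=RETURN action=drive_fwd
5. low_battery: (RETURN) → mode=SEEK action=brake

final mode: SEEK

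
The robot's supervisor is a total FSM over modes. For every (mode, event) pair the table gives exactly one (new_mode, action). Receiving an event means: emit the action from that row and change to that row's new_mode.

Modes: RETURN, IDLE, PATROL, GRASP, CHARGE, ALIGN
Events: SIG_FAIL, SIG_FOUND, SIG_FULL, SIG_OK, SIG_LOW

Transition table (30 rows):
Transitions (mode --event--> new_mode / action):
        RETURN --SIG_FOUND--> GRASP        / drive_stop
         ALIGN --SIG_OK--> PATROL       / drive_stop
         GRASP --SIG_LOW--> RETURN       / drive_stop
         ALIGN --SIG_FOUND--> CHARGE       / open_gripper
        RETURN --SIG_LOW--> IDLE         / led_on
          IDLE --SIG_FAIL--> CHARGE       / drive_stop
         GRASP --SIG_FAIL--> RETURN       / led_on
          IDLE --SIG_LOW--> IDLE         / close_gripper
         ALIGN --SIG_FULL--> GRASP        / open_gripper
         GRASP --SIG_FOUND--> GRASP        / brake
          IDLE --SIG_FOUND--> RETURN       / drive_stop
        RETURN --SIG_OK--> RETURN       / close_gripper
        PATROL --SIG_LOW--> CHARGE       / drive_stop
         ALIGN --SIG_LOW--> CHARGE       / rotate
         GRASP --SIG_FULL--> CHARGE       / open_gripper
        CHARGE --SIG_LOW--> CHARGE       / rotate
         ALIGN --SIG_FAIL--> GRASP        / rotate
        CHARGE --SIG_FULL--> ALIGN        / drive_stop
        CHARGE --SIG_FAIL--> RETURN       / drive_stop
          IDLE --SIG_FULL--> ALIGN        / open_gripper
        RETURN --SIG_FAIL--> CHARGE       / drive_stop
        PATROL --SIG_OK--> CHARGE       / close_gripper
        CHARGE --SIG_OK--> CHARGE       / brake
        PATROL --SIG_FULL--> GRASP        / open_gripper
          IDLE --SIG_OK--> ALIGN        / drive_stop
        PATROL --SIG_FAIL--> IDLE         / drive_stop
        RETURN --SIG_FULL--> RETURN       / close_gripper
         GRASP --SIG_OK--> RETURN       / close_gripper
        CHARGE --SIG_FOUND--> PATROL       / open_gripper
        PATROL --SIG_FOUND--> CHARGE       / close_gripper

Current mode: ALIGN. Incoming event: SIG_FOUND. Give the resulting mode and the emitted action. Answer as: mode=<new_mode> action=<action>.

mode=CHARGE action=open_gripper

current mode = ALIGN; filter table to that mode:
  (ALIGN, SIG_OK) → (PATROL, drive_stop)
  (ALIGN, SIG_FOUND) → (CHARGE, open_gripper)  ← event matches
  (ALIGN, SIG_FULL) → (GRASP, open_gripper)
  (ALIGN, SIG_LOW) → (CHARGE, rotate)
  (ALIGN, SIG_FAIL) → (GRASP, rotate)
event = SIG_FOUND selects (CHARGE, open_gripper)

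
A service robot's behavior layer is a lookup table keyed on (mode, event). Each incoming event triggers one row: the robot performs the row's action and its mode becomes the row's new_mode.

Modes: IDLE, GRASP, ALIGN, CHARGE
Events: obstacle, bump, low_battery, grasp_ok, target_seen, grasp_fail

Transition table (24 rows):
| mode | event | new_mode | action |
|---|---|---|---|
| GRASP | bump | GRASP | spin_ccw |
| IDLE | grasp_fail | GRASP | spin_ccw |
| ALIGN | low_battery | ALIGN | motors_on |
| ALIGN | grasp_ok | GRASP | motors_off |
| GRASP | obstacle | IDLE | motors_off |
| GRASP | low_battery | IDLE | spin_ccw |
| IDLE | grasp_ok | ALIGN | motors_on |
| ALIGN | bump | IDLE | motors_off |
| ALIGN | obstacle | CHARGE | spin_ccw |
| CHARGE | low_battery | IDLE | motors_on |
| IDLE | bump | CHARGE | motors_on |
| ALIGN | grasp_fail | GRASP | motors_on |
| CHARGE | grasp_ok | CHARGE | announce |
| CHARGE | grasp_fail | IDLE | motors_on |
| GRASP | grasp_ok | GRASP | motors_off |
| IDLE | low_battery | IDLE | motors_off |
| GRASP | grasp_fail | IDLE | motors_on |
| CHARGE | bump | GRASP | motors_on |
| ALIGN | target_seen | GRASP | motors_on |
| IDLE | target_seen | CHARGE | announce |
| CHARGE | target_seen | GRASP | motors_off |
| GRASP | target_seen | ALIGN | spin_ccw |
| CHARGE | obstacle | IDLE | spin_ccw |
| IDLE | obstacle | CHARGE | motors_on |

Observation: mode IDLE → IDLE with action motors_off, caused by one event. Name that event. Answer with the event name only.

low_battery

try obstacle: (IDLE, obstacle) → (CHARGE, motors_on)
try bump: (IDLE, bump) → (CHARGE, motors_on)
try low_battery: (IDLE, low_battery) → (IDLE, motors_off)  ← matches
try grasp_ok: (IDLE, grasp_ok) → (ALIGN, motors_on)
try target_seen: (IDLE, target_seen) → (CHARGE, announce)
try grasp_fail: (IDLE, grasp_fail) → (GRASP, spin_ccw)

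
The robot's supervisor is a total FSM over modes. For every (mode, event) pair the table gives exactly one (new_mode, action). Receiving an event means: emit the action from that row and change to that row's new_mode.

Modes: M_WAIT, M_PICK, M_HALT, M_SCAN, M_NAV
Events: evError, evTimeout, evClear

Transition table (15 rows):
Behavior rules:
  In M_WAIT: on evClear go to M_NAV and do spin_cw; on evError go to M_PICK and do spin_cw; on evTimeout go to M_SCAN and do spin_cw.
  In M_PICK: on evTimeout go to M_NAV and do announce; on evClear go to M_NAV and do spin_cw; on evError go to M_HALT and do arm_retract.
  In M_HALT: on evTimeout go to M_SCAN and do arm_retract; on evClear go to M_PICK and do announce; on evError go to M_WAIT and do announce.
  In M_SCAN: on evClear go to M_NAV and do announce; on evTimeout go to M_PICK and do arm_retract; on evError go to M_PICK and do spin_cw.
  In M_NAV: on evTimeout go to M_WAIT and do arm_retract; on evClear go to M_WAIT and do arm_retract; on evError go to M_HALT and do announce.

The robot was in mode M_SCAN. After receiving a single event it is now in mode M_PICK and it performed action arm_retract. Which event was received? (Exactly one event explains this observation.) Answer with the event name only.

try evError: (M_SCAN, evError) → (M_PICK, spin_cw)
try evTimeout: (M_SCAN, evTimeout) → (M_PICK, arm_retract)  ← matches
try evClear: (M_SCAN, evClear) → (M_NAV, announce)

evTimeout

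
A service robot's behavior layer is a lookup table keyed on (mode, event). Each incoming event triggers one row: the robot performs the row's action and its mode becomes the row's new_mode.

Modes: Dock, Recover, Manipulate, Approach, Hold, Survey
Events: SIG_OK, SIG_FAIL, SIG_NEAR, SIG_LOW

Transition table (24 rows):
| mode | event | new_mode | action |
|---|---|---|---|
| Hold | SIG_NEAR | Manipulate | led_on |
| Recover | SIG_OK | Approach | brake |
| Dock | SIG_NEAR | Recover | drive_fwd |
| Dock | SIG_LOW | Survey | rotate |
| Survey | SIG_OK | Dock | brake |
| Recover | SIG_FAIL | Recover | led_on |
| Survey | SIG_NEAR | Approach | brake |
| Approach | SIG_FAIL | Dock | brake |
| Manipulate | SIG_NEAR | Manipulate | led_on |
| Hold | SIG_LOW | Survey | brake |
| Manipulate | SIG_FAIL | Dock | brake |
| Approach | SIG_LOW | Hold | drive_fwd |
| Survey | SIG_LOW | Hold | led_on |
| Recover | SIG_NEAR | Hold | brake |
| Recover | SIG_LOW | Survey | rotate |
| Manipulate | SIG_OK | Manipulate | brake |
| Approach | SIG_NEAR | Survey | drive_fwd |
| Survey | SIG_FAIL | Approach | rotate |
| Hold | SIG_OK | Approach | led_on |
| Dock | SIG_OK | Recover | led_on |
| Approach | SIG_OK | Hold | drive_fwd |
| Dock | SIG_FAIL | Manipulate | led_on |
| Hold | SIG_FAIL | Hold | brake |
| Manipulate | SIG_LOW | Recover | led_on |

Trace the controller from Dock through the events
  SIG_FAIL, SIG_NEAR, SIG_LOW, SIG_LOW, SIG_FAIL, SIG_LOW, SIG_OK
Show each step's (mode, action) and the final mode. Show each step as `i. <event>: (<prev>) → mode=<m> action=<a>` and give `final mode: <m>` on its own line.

1. SIG_FAIL: (Dock) → mode=Manipulate action=led_on
2. SIG_NEAR: (Manipulate) → mode=Manipulate action=led_on
3. SIG_LOW: (Manipulate) → mode=Recover action=led_on
4. SIG_LOW: (Recover) → mode=Survey action=rotate
5. SIG_FAIL: (Survey) → mode=Approach action=rotate
6. SIG_LOW: (Approach) → mode=Hold action=drive_fwd
7. SIG_OK: (Hold) → mode=Approach action=led_on

final mode: Approach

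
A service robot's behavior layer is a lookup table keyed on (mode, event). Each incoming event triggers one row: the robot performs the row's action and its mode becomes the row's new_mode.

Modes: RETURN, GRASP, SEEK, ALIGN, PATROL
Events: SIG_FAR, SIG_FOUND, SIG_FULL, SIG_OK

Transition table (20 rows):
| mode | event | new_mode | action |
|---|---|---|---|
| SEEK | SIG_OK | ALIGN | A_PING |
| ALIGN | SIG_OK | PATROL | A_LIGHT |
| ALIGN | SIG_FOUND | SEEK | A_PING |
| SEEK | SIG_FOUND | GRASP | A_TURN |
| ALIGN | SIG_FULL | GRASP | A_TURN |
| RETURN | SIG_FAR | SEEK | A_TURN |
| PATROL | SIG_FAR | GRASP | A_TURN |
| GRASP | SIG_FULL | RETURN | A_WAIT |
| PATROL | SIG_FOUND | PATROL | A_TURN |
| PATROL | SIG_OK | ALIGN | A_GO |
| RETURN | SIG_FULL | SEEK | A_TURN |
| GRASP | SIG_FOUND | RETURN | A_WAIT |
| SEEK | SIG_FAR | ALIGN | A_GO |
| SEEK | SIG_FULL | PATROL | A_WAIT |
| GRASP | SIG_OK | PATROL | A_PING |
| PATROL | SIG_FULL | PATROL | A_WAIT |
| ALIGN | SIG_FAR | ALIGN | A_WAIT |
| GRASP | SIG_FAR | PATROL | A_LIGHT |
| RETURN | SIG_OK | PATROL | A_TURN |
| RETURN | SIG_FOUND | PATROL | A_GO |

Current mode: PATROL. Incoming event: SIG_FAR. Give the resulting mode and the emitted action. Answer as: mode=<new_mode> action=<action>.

current mode = PATROL; filter table to that mode:
  (PATROL, SIG_FAR) → (GRASP, A_TURN)  ← event matches
  (PATROL, SIG_FOUND) → (PATROL, A_TURN)
  (PATROL, SIG_OK) → (ALIGN, A_GO)
  (PATROL, SIG_FULL) → (PATROL, A_WAIT)
event = SIG_FAR selects (GRASP, A_TURN)

mode=GRASP action=A_TURN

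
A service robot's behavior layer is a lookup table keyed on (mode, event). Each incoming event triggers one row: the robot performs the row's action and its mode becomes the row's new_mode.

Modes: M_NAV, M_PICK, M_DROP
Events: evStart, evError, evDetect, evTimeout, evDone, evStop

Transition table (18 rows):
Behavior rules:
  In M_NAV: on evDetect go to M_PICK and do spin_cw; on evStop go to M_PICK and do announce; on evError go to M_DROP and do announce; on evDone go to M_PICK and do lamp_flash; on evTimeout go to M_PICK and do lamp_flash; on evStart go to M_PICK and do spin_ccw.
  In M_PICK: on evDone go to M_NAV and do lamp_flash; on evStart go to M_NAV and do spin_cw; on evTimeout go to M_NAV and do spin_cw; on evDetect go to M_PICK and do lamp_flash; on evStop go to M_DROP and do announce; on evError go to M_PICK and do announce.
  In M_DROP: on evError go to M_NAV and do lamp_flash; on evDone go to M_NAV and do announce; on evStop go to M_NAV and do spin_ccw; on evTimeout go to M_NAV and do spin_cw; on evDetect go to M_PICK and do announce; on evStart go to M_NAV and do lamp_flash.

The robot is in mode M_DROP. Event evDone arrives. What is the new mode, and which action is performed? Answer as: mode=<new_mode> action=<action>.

current mode = M_DROP; filter table to that mode:
  (M_DROP, evError) → (M_NAV, lamp_flash)
  (M_DROP, evDone) → (M_NAV, announce)  ← event matches
  (M_DROP, evStop) → (M_NAV, spin_ccw)
  (M_DROP, evTimeout) → (M_NAV, spin_cw)
  (M_DROP, evDetect) → (M_PICK, announce)
  (M_DROP, evStart) → (M_NAV, lamp_flash)
event = evDone selects (M_NAV, announce)

mode=M_NAV action=announce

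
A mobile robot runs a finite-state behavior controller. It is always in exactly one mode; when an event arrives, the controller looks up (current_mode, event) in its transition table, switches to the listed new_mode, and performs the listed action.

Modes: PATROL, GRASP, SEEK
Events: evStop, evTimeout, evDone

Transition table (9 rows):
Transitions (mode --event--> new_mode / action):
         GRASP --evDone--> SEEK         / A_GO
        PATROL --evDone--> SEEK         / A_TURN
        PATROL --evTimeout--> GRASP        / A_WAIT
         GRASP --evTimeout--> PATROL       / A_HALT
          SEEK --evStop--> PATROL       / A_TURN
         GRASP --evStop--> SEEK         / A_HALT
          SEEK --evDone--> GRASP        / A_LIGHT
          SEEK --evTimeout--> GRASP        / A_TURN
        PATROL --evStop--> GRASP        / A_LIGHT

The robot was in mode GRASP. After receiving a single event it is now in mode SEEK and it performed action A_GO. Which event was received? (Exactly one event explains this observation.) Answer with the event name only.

evDone

try evStop: (GRASP, evStop) → (SEEK, A_HALT)
try evTimeout: (GRASP, evTimeout) → (PATROL, A_HALT)
try evDone: (GRASP, evDone) → (SEEK, A_GO)  ← matches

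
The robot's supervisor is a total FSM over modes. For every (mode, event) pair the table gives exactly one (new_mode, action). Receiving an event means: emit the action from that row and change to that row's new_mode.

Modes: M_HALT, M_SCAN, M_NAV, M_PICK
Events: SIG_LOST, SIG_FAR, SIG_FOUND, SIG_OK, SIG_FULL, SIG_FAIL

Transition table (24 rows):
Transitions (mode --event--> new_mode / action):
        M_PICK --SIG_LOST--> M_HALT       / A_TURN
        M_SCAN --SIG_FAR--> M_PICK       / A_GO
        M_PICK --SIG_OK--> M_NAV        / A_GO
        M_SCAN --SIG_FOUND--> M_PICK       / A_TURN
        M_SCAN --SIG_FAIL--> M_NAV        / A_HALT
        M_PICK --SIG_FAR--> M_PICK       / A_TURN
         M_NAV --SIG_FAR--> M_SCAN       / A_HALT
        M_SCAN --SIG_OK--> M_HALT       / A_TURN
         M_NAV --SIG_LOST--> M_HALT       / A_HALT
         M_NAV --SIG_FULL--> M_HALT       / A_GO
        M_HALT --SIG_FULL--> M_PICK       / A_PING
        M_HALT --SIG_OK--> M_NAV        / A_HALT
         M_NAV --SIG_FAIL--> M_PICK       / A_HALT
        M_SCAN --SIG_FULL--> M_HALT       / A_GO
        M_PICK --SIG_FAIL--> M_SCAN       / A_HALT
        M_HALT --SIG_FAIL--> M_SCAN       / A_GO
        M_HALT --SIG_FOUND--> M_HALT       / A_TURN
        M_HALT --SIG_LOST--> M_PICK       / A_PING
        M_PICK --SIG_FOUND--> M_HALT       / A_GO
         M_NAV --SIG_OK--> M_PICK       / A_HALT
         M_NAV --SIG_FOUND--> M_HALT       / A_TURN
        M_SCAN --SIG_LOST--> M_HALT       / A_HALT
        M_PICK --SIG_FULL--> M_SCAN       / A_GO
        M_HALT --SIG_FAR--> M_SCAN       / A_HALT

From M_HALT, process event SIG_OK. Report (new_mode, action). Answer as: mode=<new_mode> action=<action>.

current mode = M_HALT; filter table to that mode:
  (M_HALT, SIG_FULL) → (M_PICK, A_PING)
  (M_HALT, SIG_OK) → (M_NAV, A_HALT)  ← event matches
  (M_HALT, SIG_FAIL) → (M_SCAN, A_GO)
  (M_HALT, SIG_FOUND) → (M_HALT, A_TURN)
  (M_HALT, SIG_LOST) → (M_PICK, A_PING)
  (M_HALT, SIG_FAR) → (M_SCAN, A_HALT)
event = SIG_OK selects (M_NAV, A_HALT)

mode=M_NAV action=A_HALT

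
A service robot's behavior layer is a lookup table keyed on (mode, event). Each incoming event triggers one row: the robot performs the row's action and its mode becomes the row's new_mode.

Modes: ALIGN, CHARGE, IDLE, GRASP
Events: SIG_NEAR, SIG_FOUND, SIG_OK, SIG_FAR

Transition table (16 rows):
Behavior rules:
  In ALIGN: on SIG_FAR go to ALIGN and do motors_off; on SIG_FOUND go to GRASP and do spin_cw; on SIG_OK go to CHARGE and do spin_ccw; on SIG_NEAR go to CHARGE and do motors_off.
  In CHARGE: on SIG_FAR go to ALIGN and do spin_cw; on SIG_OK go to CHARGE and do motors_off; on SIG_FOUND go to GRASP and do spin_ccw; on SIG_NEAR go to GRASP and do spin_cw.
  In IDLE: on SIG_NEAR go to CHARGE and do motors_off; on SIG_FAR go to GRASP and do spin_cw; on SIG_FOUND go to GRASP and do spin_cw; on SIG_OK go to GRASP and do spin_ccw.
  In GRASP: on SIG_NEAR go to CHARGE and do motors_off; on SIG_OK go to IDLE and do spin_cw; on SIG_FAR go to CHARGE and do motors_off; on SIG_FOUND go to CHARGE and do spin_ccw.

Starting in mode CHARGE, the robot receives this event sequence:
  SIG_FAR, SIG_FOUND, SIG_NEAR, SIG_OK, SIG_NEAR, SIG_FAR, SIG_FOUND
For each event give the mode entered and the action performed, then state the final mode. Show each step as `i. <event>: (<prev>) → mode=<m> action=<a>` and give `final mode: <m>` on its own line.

1. SIG_FAR: (CHARGE) → mode=ALIGN action=spin_cw
2. SIG_FOUND: (ALIGN) → mode=GRASP action=spin_cw
3. SIG_NEAR: (GRASP) → mode=CHARGE action=motors_off
4. SIG_OK: (CHARGE) → mode=CHARGE action=motors_off
5. SIG_NEAR: (CHARGE) → mode=GRASP action=spin_cw
6. SIG_FAR: (GRASP) → mode=CHARGE action=motors_off
7. SIG_FOUND: (CHARGE) → mode=GRASP action=spin_ccw

final mode: GRASP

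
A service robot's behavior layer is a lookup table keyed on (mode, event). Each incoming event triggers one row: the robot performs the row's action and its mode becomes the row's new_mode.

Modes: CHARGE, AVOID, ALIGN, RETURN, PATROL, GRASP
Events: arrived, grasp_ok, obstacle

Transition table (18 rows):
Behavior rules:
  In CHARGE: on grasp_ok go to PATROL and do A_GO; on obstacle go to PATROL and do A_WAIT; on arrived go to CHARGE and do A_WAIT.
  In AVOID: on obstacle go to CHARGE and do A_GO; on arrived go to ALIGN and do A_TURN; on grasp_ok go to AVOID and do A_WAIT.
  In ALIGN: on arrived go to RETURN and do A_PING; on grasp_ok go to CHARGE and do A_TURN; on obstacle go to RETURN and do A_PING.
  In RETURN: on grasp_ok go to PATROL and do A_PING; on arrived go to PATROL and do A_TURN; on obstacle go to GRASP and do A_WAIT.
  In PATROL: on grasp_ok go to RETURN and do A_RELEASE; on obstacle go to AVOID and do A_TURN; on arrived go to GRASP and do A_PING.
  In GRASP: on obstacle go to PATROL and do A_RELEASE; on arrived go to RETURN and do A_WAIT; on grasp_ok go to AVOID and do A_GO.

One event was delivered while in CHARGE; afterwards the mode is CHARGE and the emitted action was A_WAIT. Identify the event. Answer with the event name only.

try arrived: (CHARGE, arrived) → (CHARGE, A_WAIT)  ← matches
try grasp_ok: (CHARGE, grasp_ok) → (PATROL, A_GO)
try obstacle: (CHARGE, obstacle) → (PATROL, A_WAIT)

arrived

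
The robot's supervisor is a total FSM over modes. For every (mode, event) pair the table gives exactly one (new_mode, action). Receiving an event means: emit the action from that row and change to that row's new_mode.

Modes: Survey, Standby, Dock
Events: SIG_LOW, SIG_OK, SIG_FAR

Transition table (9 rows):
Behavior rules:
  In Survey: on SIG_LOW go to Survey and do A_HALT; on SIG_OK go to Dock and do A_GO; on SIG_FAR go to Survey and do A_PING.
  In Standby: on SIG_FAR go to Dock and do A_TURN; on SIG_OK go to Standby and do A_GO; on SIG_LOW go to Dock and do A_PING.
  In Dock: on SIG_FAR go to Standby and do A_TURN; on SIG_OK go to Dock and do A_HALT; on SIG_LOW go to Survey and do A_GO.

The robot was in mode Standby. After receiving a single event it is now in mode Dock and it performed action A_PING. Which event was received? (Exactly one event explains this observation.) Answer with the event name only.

SIG_LOW

try SIG_LOW: (Standby, SIG_LOW) → (Dock, A_PING)  ← matches
try SIG_OK: (Standby, SIG_OK) → (Standby, A_GO)
try SIG_FAR: (Standby, SIG_FAR) → (Dock, A_TURN)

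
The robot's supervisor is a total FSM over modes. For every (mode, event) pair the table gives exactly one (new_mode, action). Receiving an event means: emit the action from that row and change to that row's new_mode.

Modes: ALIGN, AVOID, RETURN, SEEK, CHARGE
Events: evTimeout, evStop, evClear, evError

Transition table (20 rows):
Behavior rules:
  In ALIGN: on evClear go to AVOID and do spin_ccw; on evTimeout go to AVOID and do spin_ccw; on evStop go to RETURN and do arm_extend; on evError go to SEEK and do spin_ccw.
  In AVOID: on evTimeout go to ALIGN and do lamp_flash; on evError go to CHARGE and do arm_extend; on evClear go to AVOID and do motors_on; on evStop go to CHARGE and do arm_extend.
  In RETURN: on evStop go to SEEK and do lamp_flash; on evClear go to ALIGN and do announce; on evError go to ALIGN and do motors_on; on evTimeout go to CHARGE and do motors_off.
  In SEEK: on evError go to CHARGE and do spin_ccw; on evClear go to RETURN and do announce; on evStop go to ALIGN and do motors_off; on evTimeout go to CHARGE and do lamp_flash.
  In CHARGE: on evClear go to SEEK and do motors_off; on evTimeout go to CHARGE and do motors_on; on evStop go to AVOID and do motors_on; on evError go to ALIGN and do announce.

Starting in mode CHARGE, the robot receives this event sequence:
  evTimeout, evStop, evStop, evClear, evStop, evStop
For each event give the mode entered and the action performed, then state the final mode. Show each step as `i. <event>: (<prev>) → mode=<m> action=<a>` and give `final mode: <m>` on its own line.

1. evTimeout: (CHARGE) → mode=CHARGE action=motors_on
2. evStop: (CHARGE) → mode=AVOID action=motors_on
3. evStop: (AVOID) → mode=CHARGE action=arm_extend
4. evClear: (CHARGE) → mode=SEEK action=motors_off
5. evStop: (SEEK) → mode=ALIGN action=motors_off
6. evStop: (ALIGN) → mode=RETURN action=arm_extend

final mode: RETURN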